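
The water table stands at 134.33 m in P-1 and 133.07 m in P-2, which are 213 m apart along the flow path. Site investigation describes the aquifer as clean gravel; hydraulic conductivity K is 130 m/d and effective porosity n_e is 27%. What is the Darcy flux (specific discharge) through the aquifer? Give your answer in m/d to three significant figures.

Hydraulic gradient i = (134.33 − 133.07) / 213 = 1.26 / 213 = 0.005915
Darcy flux q = K·i = 130 × 0.005915 = 0.7690 m/d

0.769 m/d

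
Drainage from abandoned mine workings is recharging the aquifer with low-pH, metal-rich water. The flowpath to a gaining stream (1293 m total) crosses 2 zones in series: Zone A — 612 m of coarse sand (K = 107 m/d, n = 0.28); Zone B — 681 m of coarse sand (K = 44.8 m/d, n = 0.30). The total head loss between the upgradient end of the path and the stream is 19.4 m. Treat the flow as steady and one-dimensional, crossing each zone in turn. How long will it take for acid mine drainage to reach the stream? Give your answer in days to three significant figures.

405 days

Steady 1-D flow in series ⇒ the Darcy flux q is identical in every zone and the zone head losses add (resistances L/K in series).
Σ(L/K) = 612/107 + 681/44.8 = 5.720 + 15.20 = 20.92 d
q = ΔH / Σ(L/K) = 19.4 / 20.92 = 0.9273 m/d (same in every zone)
Zone A: v = q/n = 0.9273/0.28 = 3.312 m/d → t_A = 612/3.312 = 184.8 d
Zone B: v = q/n = 0.9273/0.30 = 3.091 m/d → t_B = 681/3.091 = 220.3 d
Total t = 184.8 + 220.3 = 405.1 d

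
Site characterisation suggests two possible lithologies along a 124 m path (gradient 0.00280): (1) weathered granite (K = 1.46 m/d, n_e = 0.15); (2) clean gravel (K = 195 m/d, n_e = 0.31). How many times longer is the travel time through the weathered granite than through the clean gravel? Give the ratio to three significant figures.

Unit 1 (weathered granite): v = 1.46×0.0028/0.15 = 0.02725 m/d, t = 124/0.02725 = 4550 d
Unit 2 (clean gravel): v = 195×0.0028/0.31 = 1.761 m/d, t = 124/1.761 = 70.40 d
t(weathered granite) / t(clean gravel) = 4550/70.40 = 64.6

64.6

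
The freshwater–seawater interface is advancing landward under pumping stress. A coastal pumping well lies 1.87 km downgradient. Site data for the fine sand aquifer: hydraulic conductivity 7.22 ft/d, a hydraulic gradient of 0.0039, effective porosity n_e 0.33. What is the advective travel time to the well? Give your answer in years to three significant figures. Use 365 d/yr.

197 years

K = 7.22 ft/d × 0.3048 = 2.201 m/d
Specific discharge q = 2.201 × 0.0039 = 0.008583 m/d
Average linear velocity = 0.008583 / 0.33 = 0.02601 m/d
L = 1.87 km = 1870 m
t = L / v = 1870 / 0.02601 = 71900 d
   = 71900 / 365 = 197 yr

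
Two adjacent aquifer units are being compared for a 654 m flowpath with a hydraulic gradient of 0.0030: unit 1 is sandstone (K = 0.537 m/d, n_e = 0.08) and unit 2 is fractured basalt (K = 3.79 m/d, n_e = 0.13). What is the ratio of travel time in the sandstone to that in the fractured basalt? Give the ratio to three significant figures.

4.34

Unit 1 (sandstone): v = 0.537×0.0030/0.08 = 0.02014 m/d, t = 654/0.02014 = 32480 d
Unit 2 (fractured basalt): v = 3.79×0.0030/0.13 = 0.08746 m/d, t = 654/0.08746 = 7478 d
t(sandstone) / t(fractured basalt) = 32480/7478 = 4.34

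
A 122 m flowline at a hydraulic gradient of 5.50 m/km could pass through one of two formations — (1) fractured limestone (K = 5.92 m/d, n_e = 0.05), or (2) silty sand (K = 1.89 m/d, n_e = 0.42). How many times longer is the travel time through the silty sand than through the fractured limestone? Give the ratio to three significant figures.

26.3

Unit 1 (fractured limestone): v = 5.92×0.0055/0.05 = 0.6512 m/d, t = 122/0.6512 = 187.3 d
Unit 2 (silty sand): v = 1.89×0.0055/0.42 = 0.02475 m/d, t = 122/0.02475 = 4929 d
t(silty sand) / t(fractured limestone) = 4929/187.3 = 26.3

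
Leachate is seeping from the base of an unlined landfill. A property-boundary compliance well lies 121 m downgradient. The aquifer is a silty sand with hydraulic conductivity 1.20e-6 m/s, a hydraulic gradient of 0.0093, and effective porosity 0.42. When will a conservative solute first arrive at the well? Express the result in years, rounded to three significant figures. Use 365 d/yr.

144 years

K = 1.20e-6 m/s × 86400 s/d = 0.1037 m/d
Darcy flux q = K·i = 0.1037 × 0.0093 = 9.642e-4 m/d
v = Ki/n = 0.1037·0.0093/0.42 = 0.002296 m/d
t = L / v = 121 / 0.002296 = 52710 d
   = 52710 / 365 = 144 yr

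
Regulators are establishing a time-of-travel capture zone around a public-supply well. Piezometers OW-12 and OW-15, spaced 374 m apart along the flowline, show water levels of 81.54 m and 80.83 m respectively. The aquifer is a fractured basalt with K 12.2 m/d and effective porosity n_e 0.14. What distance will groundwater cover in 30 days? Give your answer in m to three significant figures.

Hydraulic gradient i = (81.54 − 80.83) / 374 = 0.71 / 374 = 0.001898
Darcy flux q = K·i = 12.2 × 0.001898 = 0.02316 m/d
Average linear velocity = 0.02316 / 0.14 = 0.1654 m/d
L = v × T = 0.1654 × 30 = 4.963 m

4.96 m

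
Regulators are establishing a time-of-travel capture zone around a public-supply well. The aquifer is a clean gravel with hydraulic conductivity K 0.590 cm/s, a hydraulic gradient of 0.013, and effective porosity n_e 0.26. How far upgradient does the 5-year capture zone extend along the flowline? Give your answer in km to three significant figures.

46.5 km

K = 0.590 cm/s × 864 = 509.8 m/d
q = Ki = 509.8 × 0.013 = 6.627 m/d
v_s = q/n_e = 6.627/0.26 = 25.49 m/d
T = 5 yr × 365 = 1825 d
L = v × T = 25.49 × 1825 = 46520 m
   = 46.5 km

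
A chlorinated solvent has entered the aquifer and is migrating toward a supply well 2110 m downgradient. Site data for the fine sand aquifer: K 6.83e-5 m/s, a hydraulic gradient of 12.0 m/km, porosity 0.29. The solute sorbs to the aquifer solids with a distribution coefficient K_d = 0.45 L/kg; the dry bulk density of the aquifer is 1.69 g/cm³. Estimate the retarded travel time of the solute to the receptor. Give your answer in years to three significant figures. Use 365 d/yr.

K = 6.83e-5 m/s × 86400 s/d = 5.901 m/d
Specific discharge q = 5.901 × 0.012 = 0.07081 m/d
v_s = q/n_e = 0.07081/0.29 = 0.2442 m/d
Retardation R = 1 + ρ_b·K_d/n = 1 + 1.69×0.45/0.29 = 3.622
Contaminant velocity v_c = v/R = 0.2442/3.622 = 0.06741 m/d
t = L/v_c = 2110/0.06741 = 31300 d
   = 31300/365 = 85.8 yr

85.8 years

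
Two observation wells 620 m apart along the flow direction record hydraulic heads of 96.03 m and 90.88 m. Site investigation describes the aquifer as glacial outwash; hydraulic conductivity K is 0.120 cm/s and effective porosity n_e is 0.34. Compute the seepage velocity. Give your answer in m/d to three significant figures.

2.53 m/d

Hydraulic gradient i = (96.03 − 90.88) / 620 = 5.15 / 620 = 0.008306
K = 0.120 cm/s × 864 = 103.7 m/d
q = Ki = 103.7 × 0.008306 = 0.8612 m/d
Seepage velocity v = q / n = 0.8612 / 0.34 = 2.533 m/d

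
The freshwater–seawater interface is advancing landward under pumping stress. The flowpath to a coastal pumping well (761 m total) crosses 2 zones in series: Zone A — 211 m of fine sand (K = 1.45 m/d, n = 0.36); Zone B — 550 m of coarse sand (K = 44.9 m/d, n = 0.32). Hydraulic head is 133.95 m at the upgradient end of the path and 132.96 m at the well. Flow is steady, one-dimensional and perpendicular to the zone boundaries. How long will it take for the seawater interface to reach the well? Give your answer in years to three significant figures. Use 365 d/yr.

Total head drop ΔH = 133.95 − 132.96 = 0.99 m
Continuity: the same q passes through each zone, so ΔH = q·Σ(L_j/K_j) — the zones act as resistances in series.
Σ(L/K) = 211/1.45 + 550/44.9 = 145.5 + 12.25 = 157.8 d
q = ΔH / Σ(L/K) = 0.99 / 157.8 = 0.006275 m/d (same in every zone)
Zone A: v = q/n = 0.006275/0.36 = 0.01743 m/d → t_A = 211/0.01743 = 12110 d
Zone B: v = q/n = 0.006275/0.32 = 0.01961 m/d → t_B = 550/0.01961 = 28050 d
Total t = 12110 + 28050 = 40150 d
   = 40150 / 365 = 110 yr

110 years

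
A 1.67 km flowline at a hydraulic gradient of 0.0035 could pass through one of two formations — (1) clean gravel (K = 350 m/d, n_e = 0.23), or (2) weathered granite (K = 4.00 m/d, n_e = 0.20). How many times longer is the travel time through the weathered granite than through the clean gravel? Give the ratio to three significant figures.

76.1

Unit 1 (clean gravel): v = 350×0.0035/0.23 = 5.326 m/d, t = 1670/5.326 = 313.6 d
Unit 2 (weathered granite): v = 4.00×0.0035/0.20 = 0.07000 m/d, t = 1670/0.07000 = 23860 d
t(weathered granite) / t(clean gravel) = 23860/313.6 = 76.1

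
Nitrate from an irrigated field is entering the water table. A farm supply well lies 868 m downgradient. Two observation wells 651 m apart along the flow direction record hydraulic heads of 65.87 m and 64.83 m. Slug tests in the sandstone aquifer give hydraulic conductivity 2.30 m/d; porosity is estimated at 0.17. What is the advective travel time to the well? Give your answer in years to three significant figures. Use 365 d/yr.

110 years

Hydraulic gradient i = (65.87 − 64.83) / 651 = 1.04 / 651 = 0.001598
q = Ki = 2.30 × 0.001598 = 0.003674 m/d
Average linear velocity = 0.003674 / 0.17 = 0.02161 m/d
t = L / v = 868 / 0.02161 = 40160 d
   = 40160 / 365 = 110 yr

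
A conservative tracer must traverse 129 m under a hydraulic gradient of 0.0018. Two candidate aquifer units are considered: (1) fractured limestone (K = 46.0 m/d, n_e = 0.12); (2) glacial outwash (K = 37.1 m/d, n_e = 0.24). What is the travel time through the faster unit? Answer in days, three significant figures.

Unit 1 (fractured limestone): v = 46.0×0.0018/0.12 = 0.6900 m/d, t = 129/0.6900 = 187.0 d
Unit 2 (glacial outwash): v = 37.1×0.0018/0.24 = 0.2783 m/d, t = 129/0.2783 = 463.6 d
Faster unit: t = 187 d

187 days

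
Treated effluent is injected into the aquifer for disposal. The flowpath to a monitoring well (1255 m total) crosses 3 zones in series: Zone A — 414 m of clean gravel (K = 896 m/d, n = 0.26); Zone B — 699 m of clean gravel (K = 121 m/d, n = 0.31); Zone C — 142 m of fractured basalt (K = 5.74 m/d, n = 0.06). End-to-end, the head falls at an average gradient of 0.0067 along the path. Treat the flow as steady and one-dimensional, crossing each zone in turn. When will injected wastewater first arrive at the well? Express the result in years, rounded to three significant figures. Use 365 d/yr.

3.36 years

For zones in series the flux q is common to all zones; the equivalent conductivity is the harmonic (thickness-weighted) mean, K_eq = L_total / Σ(L_j/K_j).
Σ(L/K) = 414/896 + 699/121 + 142/5.74 = 0.4621 + 5.777 + 24.74 = 30.98 d
K_eq = L_total / Σ(L/K) = 1255 / 30.98 = 40.51 m/d
q = K_eq · i = 40.51 × 0.0067 = 0.2714 m/d (same in every zone)
Zone A: v = q/n = 0.2714/0.26 = 1.044 m/d → t_A = 414/1.044 = 396.6 d
Zone B: v = q/n = 0.2714/0.31 = 0.8756 m/d → t_B = 699/0.8756 = 798.3 d
Zone C: v = q/n = 0.2714/0.06 = 4.524 m/d → t_C = 142/4.524 = 31.39 d
Total t = 396.6 + 798.3 + 31.39 = 1226 d
   = 1226 / 365 = 3.36 yr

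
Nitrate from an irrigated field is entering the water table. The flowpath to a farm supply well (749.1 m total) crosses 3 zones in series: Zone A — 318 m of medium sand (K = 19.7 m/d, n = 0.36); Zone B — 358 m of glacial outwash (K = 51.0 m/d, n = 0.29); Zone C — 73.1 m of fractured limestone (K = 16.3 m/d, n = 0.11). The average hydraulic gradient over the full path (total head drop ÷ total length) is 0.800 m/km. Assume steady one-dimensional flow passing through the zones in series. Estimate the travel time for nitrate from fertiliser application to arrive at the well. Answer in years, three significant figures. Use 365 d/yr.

Continuity: the same q passes through each zone, so ΔH = q·Σ(L_j/K_j) — the zones act as resistances in series.
Σ(L/K) = 318/19.7 + 358/51.0 + 73.1/16.3 = 16.14 + 7.020 + 4.485 = 27.65 d
K_eq = L_total / Σ(L/K) = 749.1 / 27.65 = 27.10 m/d
q = K_eq · i = 27.10 × 8.0e-4 = 0.02168 m/d (same in every zone)
Zone A: v = q/n = 0.02168/0.36 = 0.06021 m/d → t_A = 318/0.06021 = 5281 d
Zone B: v = q/n = 0.02168/0.29 = 0.07475 m/d → t_B = 358/0.07475 = 4789 d
Zone C: v = q/n = 0.02168/0.11 = 0.1971 m/d → t_C = 73.1/0.1971 = 371.0 d
Total t = 5281 + 4789 + 371.0 = 10440 d
   = 10440 / 365 = 28.6 yr

28.6 years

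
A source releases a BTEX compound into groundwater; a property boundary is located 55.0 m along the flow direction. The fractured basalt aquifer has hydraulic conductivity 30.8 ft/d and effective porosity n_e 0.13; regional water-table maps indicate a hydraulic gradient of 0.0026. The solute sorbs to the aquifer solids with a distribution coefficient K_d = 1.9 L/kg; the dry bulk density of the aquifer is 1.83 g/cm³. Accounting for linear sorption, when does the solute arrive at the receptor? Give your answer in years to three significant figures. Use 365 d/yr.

K = 30.8 ft/d × 0.3048 = 9.388 m/d
q = Ki = 9.388 × 0.0026 = 0.02441 m/d
Average linear velocity = 0.02441 / 0.13 = 0.1878 m/d
Retardation R = 1 + ρ_b·K_d/n = 1 + 1.83×1.9/0.13 = 27.75
Contaminant velocity v_c = v/R = 0.1878/27.75 = 0.006767 m/d
t = L/v_c = 55.0/0.006767 = 8128 d
   = 8128/365 = 22.3 yr

22.3 years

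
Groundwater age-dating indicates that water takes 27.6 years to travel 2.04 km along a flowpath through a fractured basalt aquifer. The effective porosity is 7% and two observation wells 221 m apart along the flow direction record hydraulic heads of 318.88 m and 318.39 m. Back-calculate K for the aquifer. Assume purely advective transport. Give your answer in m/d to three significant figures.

Hydraulic gradient i = (318.88 − 318.39) / 221 = 0.49 / 221 = 0.002217
t = 27.6 years = 10070 d
L = 2.04 km = 2040 m
v = L / t = 2040 / 10070 = 0.2025 m/d
K = v · n / i = 0.2025 × 0.07 / 0.002217 = 6.39 m/d

6.39 m/d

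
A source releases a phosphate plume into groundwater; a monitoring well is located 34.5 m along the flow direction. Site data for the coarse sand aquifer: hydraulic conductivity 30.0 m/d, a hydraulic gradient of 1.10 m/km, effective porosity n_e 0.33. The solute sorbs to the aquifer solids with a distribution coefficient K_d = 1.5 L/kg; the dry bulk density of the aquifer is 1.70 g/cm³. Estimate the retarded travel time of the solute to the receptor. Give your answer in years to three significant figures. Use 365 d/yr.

8.25 years

q = Ki = 30.0 × 0.0011 = 0.03300 m/d
v = Ki/n = 30.0·0.0011/0.33 = 0.1000 m/d
Retardation R = 1 + ρ_b·K_d/n = 1 + 1.70×1.5/0.33 = 8.727
Contaminant velocity v_c = v/R = 0.1000/8.727 = 0.01146 m/d
t = L/v_c = 34.5/0.01146 = 3011 d
   = 3011/365 = 8.25 yr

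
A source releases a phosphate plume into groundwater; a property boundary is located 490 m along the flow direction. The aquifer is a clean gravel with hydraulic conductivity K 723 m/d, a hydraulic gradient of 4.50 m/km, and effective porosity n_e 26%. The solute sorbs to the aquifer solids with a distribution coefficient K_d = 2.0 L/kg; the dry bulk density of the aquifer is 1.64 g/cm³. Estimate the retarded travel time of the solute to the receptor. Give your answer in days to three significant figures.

533 days

q = Ki = 723 × 0.0045 = 3.254 m/d
Seepage velocity v = q / n = 3.254 / 0.26 = 12.51 m/d
Retardation R = 1 + ρ_b·K_d/n = 1 + 1.64×2.0/0.26 = 13.62
Contaminant velocity v_c = v/R = 12.51/13.62 = 0.9191 m/d
t = L/v_c = 490/0.9191 = 533.1 d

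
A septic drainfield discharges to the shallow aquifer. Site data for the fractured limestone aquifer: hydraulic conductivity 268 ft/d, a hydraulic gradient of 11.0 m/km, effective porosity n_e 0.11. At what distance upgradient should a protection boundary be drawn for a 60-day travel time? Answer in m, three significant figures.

490 m

K = 268 ft/d × 0.3048 = 81.69 m/d
Specific discharge q = 81.69 × 0.011 = 0.8986 m/d
Average linear velocity = 0.8986 / 0.11 = 8.169 m/d
L = v × T = 8.169 × 60 = 490.1 m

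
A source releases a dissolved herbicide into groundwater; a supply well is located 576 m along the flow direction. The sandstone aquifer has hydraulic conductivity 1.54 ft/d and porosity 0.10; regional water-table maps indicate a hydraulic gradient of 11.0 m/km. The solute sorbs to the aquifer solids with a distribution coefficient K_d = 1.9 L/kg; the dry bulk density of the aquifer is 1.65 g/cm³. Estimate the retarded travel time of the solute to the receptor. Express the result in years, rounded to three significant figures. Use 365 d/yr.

K = 1.54 ft/d × 0.3048 = 0.4694 m/d
Darcy flux q = K·i = 0.4694 × 0.011 = 0.005163 m/d
Seepage velocity v = q / n = 0.005163 / 0.10 = 0.05163 m/d
Retardation R = 1 + ρ_b·K_d/n = 1 + 1.65×1.9/0.10 = 32.35
Contaminant velocity v_c = v/R = 0.05163/32.35 = 0.001596 m/d
t = L/v_c = 576/0.001596 = 360900 d
   = 360900/365 = 989 yr

989 years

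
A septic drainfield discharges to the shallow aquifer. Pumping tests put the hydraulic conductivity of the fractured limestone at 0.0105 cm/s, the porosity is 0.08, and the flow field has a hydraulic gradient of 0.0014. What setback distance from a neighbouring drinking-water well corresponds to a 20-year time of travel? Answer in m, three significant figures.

K = 0.0105 cm/s × 864 = 9.072 m/d
Specific discharge q = 9.072 × 0.0014 = 0.01270 m/d
v = Ki/n = 9.072·0.0014/0.08 = 0.1588 m/d
T = 20 yr × 365 = 7300 d
L = v × T = 0.1588 × 7300 = 1159 m

1160 m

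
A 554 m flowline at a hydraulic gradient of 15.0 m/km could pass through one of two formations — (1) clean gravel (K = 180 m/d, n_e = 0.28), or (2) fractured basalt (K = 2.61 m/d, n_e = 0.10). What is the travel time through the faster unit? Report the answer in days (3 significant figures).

Unit 1 (clean gravel): v = 180×0.015/0.28 = 9.643 m/d, t = 554/9.643 = 57.45 d
Unit 2 (fractured basalt): v = 2.61×0.015/0.10 = 0.3915 m/d, t = 554/0.3915 = 1415 d
Faster unit: t = 57.5 d

57.5 days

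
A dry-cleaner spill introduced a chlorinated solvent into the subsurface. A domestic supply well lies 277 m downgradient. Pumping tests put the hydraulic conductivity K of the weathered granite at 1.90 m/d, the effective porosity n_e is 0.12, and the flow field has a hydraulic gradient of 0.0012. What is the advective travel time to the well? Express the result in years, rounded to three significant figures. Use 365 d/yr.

39.9 years

Darcy flux q = K·i = 1.90 × 0.0012 = 0.002280 m/d
v_s = q/n_e = 0.002280/0.12 = 0.01900 m/d
t = L / v = 277 / 0.01900 = 14580 d
   = 14580 / 365 = 39.9 yr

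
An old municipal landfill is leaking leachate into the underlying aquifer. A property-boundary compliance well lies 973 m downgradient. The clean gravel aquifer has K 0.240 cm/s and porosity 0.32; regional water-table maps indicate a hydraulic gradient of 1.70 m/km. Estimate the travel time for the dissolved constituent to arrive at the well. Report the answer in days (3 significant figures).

K = 0.240 cm/s × 864 = 207.4 m/d
Darcy flux q = K·i = 207.4 × 0.0017 = 0.3525 m/d
Seepage velocity v = q / n = 0.3525 / 0.32 = 1.102 m/d
t = L / v = 973 / 1.102 = 883.3 d

883 days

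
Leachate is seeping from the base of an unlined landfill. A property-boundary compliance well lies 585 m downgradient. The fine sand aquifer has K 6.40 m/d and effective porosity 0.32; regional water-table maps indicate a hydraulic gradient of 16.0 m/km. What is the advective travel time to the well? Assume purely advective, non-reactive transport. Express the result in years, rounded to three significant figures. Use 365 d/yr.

Darcy flux q = K·i = 6.40 × 0.016 = 0.1024 m/d
Average linear velocity = 0.1024 / 0.32 = 0.3200 m/d
t = L / v = 585 / 0.3200 = 1828 d
   = 1828 / 365 = 5.01 yr

5.01 years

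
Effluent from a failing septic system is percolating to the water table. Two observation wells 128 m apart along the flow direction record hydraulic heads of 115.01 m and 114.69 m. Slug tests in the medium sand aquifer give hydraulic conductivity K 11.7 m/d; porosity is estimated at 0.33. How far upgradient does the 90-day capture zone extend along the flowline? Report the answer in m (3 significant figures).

7.98 m

Hydraulic gradient i = (115.01 − 114.69) / 128 = 0.32 / 128 = 0.002500
Darcy flux q = K·i = 11.7 × 0.002500 = 0.02925 m/d
Average linear velocity = 0.02925 / 0.33 = 0.08864 m/d
L = v × T = 0.08864 × 90 = 7.977 m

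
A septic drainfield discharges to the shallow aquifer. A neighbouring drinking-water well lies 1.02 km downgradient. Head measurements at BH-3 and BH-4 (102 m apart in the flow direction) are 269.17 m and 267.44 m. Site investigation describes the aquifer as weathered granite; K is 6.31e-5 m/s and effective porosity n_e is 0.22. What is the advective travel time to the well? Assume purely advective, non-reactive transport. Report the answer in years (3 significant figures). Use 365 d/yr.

6.65 years

Hydraulic gradient i = (269.17 − 267.44) / 102 = 1.73 / 102 = 0.01696
K = 6.31e-5 m/s × 86400 s/d = 5.452 m/d
Specific discharge q = 5.452 × 0.01696 = 0.09247 m/d
Average linear velocity = 0.09247 / 0.22 = 0.4203 m/d
L = 1.02 km = 1020 m
t = L / v = 1020 / 0.4203 = 2427 d
   = 2427 / 365 = 6.65 yr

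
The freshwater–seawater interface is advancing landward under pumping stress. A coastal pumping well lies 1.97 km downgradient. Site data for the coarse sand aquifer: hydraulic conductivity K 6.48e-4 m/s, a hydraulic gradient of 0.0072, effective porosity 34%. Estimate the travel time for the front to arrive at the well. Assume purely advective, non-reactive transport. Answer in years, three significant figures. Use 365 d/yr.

4.55 years

K = 6.48e-4 m/s × 86400 s/d = 55.99 m/d
q = Ki = 55.99 × 0.0072 = 0.4031 m/d
v = Ki/n = 55.99·0.0072/0.34 = 1.186 m/d
L = 1.97 km = 1970 m
t = L / v = 1970 / 1.186 = 1662 d
   = 1662 / 365 = 4.55 yr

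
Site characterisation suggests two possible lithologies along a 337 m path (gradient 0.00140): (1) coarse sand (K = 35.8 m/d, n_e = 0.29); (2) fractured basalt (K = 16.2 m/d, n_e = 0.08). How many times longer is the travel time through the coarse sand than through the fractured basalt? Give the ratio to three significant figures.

1.64

Unit 1 (coarse sand): v = 35.8×0.0014/0.29 = 0.1728 m/d, t = 337/0.1728 = 1950 d
Unit 2 (fractured basalt): v = 16.2×0.0014/0.08 = 0.2835 m/d, t = 337/0.2835 = 1189 d
t(coarse sand) / t(fractured basalt) = 1950/1189 = 1.64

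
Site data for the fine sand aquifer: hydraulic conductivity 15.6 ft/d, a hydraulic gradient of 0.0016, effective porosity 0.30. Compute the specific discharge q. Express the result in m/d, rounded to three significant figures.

K = 15.6 ft/d × 0.3048 = 4.755 m/d
Darcy flux q = K·i = 4.755 × 0.0016 = 0.007608 m/d

0.00761 m/d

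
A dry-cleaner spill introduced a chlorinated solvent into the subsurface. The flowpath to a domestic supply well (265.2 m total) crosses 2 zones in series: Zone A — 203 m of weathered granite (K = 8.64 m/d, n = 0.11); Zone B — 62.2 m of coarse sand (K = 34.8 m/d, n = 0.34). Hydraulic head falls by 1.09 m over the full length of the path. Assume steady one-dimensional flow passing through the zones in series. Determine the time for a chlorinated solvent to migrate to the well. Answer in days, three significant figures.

1010 days

Continuity: the same q passes through each zone, so ΔH = q·Σ(L_j/K_j) — the zones act as resistances in series.
Σ(L/K) = 203/8.64 + 62.2/34.8 = 23.50 + 1.787 = 25.28 d
q = ΔH / Σ(L/K) = 1.09 / 25.28 = 0.04311 m/d (same in every zone)
Zone A: v = q/n = 0.04311/0.11 = 0.3919 m/d → t_A = 203/0.3919 = 517.9 d
Zone B: v = q/n = 0.04311/0.34 = 0.1268 m/d → t_B = 62.2/0.1268 = 490.5 d
Total t = 517.9 + 490.5 = 1008 d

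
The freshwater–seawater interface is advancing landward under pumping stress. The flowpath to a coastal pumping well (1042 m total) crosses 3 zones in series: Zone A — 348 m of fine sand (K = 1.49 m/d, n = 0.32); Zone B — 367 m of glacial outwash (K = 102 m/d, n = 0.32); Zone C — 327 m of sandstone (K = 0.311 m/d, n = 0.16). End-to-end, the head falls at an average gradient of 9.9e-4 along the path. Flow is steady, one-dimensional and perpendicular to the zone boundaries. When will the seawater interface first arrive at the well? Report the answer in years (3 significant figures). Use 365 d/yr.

Steady 1-D flow in series ⇒ the Darcy flux q is identical in every zone and the zone head losses add (resistances L/K in series).
Σ(L/K) = 348/1.49 + 367/102 + 327/0.311 = 233.6 + 3.598 + 1051 = 1289 d
K_eq = L_total / Σ(L/K) = 1042 / 1289 = 0.8086 m/d
q = K_eq · i = 0.8086 × 9.9e-4 = 8.005e-4 m/d (same in every zone)
Zone A: v = q/n = 8.005e-4/0.32 = 0.002502 m/d → t_A = 348/0.002502 = 139100 d
Zone B: v = q/n = 8.005e-4/0.32 = 0.002502 m/d → t_B = 367/0.002502 = 146700 d
Zone C: v = q/n = 8.005e-4/0.16 = 0.005003 m/d → t_C = 327/0.005003 = 65360 d
Total t = 139100 + 146700 + 65360 = 351200 d
   = 351200 / 365 = 962 yr

962 years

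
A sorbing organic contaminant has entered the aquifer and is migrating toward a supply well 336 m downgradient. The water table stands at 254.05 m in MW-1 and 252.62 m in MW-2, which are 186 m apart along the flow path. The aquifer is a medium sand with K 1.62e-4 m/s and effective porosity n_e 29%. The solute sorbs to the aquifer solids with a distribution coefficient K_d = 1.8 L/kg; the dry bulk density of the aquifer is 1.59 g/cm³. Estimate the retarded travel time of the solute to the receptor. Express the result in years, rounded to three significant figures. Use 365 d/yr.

Hydraulic gradient i = (254.05 − 252.62) / 186 = 1.43 / 186 = 0.007688
K = 1.62e-4 m/s × 86400 s/d = 14.00 m/d
Darcy flux q = K·i = 14.00 × 0.007688 = 0.1076 m/d
v_s = q/n_e = 0.1076/0.29 = 0.3711 m/d
Retardation R = 1 + ρ_b·K_d/n = 1 + 1.59×1.8/0.29 = 10.87
Contaminant velocity v_c = v/R = 0.3711/10.87 = 0.03414 m/d
t = L/v_c = 336/0.03414 = 9842 d
   = 9842/365 = 27.0 yr

27.0 years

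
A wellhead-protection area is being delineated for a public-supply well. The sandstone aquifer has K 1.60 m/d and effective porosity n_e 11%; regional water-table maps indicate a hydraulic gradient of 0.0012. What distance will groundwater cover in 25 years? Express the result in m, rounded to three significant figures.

159 m

Specific discharge q = 1.60 × 0.0012 = 0.001920 m/d
Seepage velocity v = q / n = 0.001920 / 0.11 = 0.01745 m/d
T = 25 yr × 365 = 9125 d
L = v × T = 0.01745 × 9125 = 159.3 m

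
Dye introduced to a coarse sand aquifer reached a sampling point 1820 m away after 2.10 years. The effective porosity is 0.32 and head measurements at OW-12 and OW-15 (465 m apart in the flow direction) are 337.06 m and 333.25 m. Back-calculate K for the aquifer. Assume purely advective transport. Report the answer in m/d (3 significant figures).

92.7 m/d

Hydraulic gradient i = (337.06 − 333.25) / 465 = 3.81 / 465 = 0.008194
t = 2.10 years = 766.5 d
v = L / t = 1820 / 766.5 = 2.374 m/d
K = v · n / i = 2.374 × 0.32 / 0.008194 = 92.7 m/d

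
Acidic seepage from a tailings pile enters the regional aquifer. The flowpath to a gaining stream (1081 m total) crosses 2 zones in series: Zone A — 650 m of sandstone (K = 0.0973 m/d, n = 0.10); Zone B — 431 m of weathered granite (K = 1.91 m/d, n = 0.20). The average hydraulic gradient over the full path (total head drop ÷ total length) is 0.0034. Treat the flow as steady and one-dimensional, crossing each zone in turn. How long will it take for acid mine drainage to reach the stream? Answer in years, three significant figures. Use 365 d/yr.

Continuity: the same q passes through each zone, so ΔH = q·Σ(L_j/K_j) — the zones act as resistances in series.
Σ(L/K) = 650/0.0973 + 431/1.91 = 6680 + 225.7 = 6906 d
K_eq = L_total / Σ(L/K) = 1081 / 6906 = 0.1565 m/d
q = K_eq · i = 0.1565 × 0.0034 = 5.322e-4 m/d (same in every zone)
Zone A: v = q/n = 5.322e-4/0.10 = 0.005322 m/d → t_A = 650/0.005322 = 122100 d
Zone B: v = q/n = 5.322e-4/0.20 = 0.002661 m/d → t_B = 431/0.002661 = 162000 d
Total t = 122100 + 162000 = 284100 d
   = 284100 / 365 = 778 yr

778 years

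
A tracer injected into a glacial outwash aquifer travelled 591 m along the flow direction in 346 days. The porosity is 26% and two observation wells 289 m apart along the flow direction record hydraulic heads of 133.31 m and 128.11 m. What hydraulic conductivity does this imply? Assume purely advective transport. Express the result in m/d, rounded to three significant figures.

Hydraulic gradient i = (133.31 − 128.11) / 289 = 5.20 / 289 = 0.01799
v = L / t = 591 / 346 = 1.708 m/d
K = v · n / i = 1.708 × 0.26 / 0.01799 = 24.7 m/d

24.7 m/d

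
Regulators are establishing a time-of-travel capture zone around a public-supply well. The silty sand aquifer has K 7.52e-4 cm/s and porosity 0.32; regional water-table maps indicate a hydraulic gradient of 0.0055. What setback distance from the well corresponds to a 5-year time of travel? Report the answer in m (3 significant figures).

K = 7.52e-4 cm/s × 864 = 0.6497 m/d
q = Ki = 0.6497 × 0.0055 = 0.003574 m/d
v_s = q/n_e = 0.003574/0.32 = 0.01117 m/d
T = 5 yr × 365 = 1825 d
L = v × T = 0.01117 × 1825 = 20.38 m

20.4 m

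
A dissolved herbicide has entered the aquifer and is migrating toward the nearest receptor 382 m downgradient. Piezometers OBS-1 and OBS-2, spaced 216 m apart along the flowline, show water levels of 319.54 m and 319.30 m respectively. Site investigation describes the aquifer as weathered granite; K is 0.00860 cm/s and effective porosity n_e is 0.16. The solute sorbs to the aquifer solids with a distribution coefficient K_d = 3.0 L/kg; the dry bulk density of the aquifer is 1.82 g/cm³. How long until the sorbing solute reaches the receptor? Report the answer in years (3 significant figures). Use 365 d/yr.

Hydraulic gradient i = (319.54 − 319.30) / 216 = 0.24 / 216 = 0.001111
K = 0.00860 cm/s × 864 = 7.430 m/d
Specific discharge q = 7.430 × 0.001111 = 0.008256 m/d
Average linear velocity = 0.008256 / 0.16 = 0.05160 m/d
Retardation R = 1 + ρ_b·K_d/n = 1 + 1.82×3.0/0.16 = 35.13
Contaminant velocity v_c = v/R = 0.05160/35.13 = 0.001469 m/d
t = L/v_c = 382/0.001469 = 260000 d
   = 260000/365 = 712 yr

712 years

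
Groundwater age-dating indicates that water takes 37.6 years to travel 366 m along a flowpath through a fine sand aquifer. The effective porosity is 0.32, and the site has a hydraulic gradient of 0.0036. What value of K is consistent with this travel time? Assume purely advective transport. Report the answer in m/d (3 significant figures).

t = 37.6 years = 13720 d
v = L / t = 366 / 13720 = 0.02667 m/d
K = v · n / i = 0.02667 × 0.32 / 0.0036 = 2.37 m/d

2.37 m/d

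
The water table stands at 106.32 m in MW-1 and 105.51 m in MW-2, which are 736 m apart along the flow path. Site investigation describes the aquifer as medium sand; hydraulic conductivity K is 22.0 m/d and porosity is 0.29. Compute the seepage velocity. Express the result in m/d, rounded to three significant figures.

Hydraulic gradient i = (106.32 − 105.51) / 736 = 0.81 / 736 = 0.001101
q = Ki = 22.0 × 0.001101 = 0.02421 m/d
v = Ki/n = 22.0·0.001101/0.29 = 0.08349 m/d

0.0835 m/d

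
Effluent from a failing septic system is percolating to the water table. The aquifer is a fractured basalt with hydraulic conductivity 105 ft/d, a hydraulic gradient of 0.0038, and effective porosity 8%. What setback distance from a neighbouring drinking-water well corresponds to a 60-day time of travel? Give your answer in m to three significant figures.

K = 105 ft/d × 0.3048 = 32.00 m/d
Darcy flux q = K·i = 32.00 × 0.0038 = 0.1216 m/d
Seepage velocity v = q / n = 0.1216 / 0.08 = 1.520 m/d
L = v × T = 1.520 × 60 = 91.21 m

91.2 m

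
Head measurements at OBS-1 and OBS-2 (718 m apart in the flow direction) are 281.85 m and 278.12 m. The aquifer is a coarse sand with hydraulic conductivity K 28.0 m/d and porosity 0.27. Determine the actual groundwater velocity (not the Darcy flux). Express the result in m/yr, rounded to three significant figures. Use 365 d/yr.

Hydraulic gradient i = (281.85 − 278.12) / 718 = 3.73 / 718 = 0.005195
Specific discharge q = 28.0 × 0.005195 = 0.1455 m/d
v = Ki/n = 28.0·0.005195/0.27 = 0.5387 m/d
   = 0.5387 × 365 = 197 m/yr

197 m/yr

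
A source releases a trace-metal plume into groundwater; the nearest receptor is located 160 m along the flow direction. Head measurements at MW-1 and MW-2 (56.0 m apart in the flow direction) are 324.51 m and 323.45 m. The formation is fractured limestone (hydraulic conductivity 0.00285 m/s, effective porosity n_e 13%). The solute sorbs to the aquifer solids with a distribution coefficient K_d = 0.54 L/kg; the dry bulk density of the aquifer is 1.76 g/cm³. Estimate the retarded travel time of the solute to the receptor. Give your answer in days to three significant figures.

37.1 days

Hydraulic gradient i = (324.51 − 323.45) / 56.0 = 1.06 / 56.0 = 0.01893
K = 0.00285 m/s × 86400 s/d = 246.2 m/d
Darcy flux q = K·i = 246.2 × 0.01893 = 4.661 m/d
v_s = q/n_e = 4.661/0.13 = 35.85 m/d
Retardation R = 1 + ρ_b·K_d/n = 1 + 1.76×0.54/0.13 = 8.311
Contaminant velocity v_c = v/R = 35.85/8.311 = 4.314 m/d
t = L/v_c = 160/4.314 = 37.09 d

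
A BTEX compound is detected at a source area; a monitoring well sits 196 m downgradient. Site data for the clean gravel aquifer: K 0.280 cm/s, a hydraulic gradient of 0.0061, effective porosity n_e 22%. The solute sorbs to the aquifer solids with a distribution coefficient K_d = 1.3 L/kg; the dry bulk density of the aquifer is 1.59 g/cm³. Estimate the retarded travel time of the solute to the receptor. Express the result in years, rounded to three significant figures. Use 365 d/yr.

K = 0.280 cm/s × 864 = 241.9 m/d
q = Ki = 241.9 × 0.0061 = 1.476 m/d
v_s = q/n_e = 1.476/0.22 = 6.708 m/d
Retardation R = 1 + ρ_b·K_d/n = 1 + 1.59×1.3/0.22 = 10.40
Contaminant velocity v_c = v/R = 6.708/10.40 = 0.6453 m/d
t = L/v_c = 196/0.6453 = 303.8 d
   = 303.8/365 = 0.832 yr

0.832 years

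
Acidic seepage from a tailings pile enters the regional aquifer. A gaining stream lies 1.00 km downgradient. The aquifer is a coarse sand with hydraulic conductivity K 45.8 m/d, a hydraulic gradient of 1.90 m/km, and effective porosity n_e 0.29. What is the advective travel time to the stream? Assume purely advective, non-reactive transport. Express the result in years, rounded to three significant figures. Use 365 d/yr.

Darcy flux q = K·i = 45.8 × 0.0019 = 0.08702 m/d
v_s = q/n_e = 0.08702/0.29 = 0.3001 m/d
L = 1.00 km = 1000 m
t = L / v = 1000 / 0.3001 = 3333 d
   = 3333 / 365 = 9.13 yr

9.13 years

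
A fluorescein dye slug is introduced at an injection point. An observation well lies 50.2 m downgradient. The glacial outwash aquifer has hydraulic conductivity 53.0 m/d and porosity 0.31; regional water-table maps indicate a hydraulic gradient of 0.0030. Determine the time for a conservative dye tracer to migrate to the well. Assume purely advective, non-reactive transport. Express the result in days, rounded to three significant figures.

97.9 days

Specific discharge q = 53.0 × 0.0030 = 0.1590 m/d
v_s = q/n_e = 0.1590/0.31 = 0.5129 m/d
t = L / v = 50.2 / 0.5129 = 97.87 d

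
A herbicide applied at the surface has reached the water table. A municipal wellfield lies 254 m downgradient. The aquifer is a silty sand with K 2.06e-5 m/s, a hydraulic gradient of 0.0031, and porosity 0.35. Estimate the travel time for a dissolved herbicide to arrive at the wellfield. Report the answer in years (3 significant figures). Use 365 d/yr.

K = 2.06e-5 m/s × 86400 s/d = 1.780 m/d
Specific discharge q = 1.780 × 0.0031 = 0.005518 m/d
Seepage velocity v = q / n = 0.005518 / 0.35 = 0.01576 m/d
t = L / v = 254 / 0.01576 = 16110 d
   = 16110 / 365 = 44.1 yr

44.1 years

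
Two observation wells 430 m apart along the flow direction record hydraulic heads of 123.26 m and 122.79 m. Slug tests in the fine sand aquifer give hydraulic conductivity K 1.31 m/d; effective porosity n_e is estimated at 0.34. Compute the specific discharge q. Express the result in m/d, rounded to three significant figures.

Hydraulic gradient i = (123.26 − 122.79) / 430 = 0.47 / 430 = 0.001093
Darcy flux q = K·i = 1.31 × 0.001093 = 0.001432 m/d

0.00143 m/d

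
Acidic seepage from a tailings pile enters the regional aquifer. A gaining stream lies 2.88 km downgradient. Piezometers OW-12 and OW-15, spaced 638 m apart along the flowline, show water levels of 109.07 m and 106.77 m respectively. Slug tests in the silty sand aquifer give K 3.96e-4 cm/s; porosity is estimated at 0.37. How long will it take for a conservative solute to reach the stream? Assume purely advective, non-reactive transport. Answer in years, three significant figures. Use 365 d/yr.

Hydraulic gradient i = (109.07 − 106.77) / 638 = 2.30 / 638 = 0.003605
K = 3.96e-4 cm/s × 864 = 0.3421 m/d
Specific discharge q = 0.3421 × 0.003605 = 0.001233 m/d
v = Ki/n = 0.3421·0.003605/0.37 = 0.003334 m/d
L = 2.88 km = 2880 m
t = L / v = 2880 / 0.003334 = 863900 d
   = 863900 / 365 = 2370 yr

2370 years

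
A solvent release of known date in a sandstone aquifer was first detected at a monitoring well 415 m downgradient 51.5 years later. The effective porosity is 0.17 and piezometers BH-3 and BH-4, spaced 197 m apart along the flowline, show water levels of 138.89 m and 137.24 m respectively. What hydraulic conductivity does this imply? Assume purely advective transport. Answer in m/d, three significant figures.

0.448 m/d

Hydraulic gradient i = (138.89 − 137.24) / 197 = 1.65 / 197 = 0.008376
t = 51.5 years = 18800 d
v = L / t = 415 / 18800 = 0.02208 m/d
K = v · n / i = 0.02208 × 0.17 / 0.008376 = 0.448 m/d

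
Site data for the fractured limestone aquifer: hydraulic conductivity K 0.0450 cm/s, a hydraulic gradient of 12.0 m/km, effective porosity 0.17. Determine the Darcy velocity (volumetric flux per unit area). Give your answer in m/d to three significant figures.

K = 0.0450 cm/s × 864 = 38.88 m/d
q = Ki = 38.88 × 0.012 = 0.4666 m/d

0.467 m/d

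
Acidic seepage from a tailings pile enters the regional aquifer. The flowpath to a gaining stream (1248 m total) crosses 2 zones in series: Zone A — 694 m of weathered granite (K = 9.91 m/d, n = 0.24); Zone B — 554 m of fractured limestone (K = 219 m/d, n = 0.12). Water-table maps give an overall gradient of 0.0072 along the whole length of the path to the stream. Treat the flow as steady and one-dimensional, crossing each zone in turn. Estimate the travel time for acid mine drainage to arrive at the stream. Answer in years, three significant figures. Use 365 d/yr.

For zones in series the flux q is common to all zones; the equivalent conductivity is the harmonic (thickness-weighted) mean, K_eq = L_total / Σ(L_j/K_j).
Σ(L/K) = 694/9.91 + 554/219 = 70.03 + 2.530 = 72.56 d
K_eq = L_total / Σ(L/K) = 1248 / 72.56 = 17.20 m/d
q = K_eq · i = 17.20 × 0.0072 = 0.1238 m/d (same in every zone)
Zone A: v = q/n = 0.1238/0.24 = 0.5160 m/d → t_A = 694/0.5160 = 1345 d
Zone B: v = q/n = 0.1238/0.12 = 1.032 m/d → t_B = 554/1.032 = 536.8 d
Total t = 1345 + 536.8 = 1882 d
   = 1882 / 365 = 5.16 yr

5.16 years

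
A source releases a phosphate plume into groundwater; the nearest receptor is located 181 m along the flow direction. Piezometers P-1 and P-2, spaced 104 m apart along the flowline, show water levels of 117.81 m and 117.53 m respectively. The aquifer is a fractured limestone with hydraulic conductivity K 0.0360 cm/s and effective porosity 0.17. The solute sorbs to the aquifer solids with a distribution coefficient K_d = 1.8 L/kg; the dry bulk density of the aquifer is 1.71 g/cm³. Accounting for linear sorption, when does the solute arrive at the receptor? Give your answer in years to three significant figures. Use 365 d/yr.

Hydraulic gradient i = (117.81 − 117.53) / 104 = 0.28 / 104 = 0.002692
K = 0.0360 cm/s × 864 = 31.10 m/d
Specific discharge q = 31.10 × 0.002692 = 0.08374 m/d
v = Ki/n = 31.10·0.002692/0.17 = 0.4926 m/d
Retardation R = 1 + ρ_b·K_d/n = 1 + 1.71×1.8/0.17 = 19.11
Contaminant velocity v_c = v/R = 0.4926/19.11 = 0.02578 m/d
t = L/v_c = 181/0.02578 = 7020 d
   = 7020/365 = 19.2 yr

19.2 years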